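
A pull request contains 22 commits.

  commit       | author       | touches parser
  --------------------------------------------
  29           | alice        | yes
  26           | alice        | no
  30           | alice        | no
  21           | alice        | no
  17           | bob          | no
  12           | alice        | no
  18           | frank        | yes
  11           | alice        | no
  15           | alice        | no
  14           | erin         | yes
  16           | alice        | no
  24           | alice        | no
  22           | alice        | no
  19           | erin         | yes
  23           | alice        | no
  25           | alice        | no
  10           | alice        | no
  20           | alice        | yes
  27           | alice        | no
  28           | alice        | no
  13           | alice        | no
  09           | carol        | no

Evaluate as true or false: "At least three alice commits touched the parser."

'At least three alice commits touched the parser' holds iff |A ∩ B| ≥ 3.
|A| = 17, |A ∩ B| = 2, |A ∖ B| = 15.
|A ∩ B| = 2, so the statement is false.

False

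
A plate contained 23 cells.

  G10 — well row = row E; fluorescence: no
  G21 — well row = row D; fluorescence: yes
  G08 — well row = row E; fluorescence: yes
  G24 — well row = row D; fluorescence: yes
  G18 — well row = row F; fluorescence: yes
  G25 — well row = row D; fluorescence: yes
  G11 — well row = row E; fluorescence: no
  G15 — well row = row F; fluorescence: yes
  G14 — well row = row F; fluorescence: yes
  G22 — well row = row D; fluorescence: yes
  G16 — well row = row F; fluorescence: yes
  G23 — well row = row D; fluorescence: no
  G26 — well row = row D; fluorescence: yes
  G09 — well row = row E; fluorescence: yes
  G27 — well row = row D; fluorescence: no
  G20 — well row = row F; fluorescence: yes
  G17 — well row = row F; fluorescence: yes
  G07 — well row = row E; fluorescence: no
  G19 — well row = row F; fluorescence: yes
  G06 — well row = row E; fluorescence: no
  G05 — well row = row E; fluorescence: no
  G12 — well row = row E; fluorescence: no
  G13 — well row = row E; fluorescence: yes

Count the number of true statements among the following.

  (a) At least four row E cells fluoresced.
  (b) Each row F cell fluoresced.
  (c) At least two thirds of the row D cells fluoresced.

2

(a) row E: |A| = 9, |A ∩ B| = 3; needs |A ∩ B| ≥ 4 — false.
(b) row F: |A| = 7, |A ∩ B| = 7; needs A ⊆ B, i.e. every element of A is in B (|A ∖ B| = 0) — true.
(c) row D: |A| = 7, |A ∩ B| = 5; needs |A ∩ B| / |A| ≥ 2/3 — true.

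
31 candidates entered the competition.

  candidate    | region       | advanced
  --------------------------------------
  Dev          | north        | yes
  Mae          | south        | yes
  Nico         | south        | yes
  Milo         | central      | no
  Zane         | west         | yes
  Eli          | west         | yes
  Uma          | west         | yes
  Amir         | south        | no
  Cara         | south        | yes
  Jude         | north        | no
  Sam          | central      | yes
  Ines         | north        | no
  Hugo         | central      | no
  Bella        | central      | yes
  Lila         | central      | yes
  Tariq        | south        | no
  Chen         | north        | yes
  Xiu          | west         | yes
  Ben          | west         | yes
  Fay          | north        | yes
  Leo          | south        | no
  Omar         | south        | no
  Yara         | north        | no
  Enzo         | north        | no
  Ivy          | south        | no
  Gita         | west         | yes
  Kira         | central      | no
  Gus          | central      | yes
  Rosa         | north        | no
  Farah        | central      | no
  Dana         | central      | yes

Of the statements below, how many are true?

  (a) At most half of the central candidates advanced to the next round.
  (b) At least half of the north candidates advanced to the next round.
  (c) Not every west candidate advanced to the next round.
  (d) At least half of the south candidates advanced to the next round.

0

(a) central: |A| = 9, |A ∩ B| = 5; needs |A ∩ B| ≤ |A ∖ B| — false.
(b) north: |A| = 8, |A ∩ B| = 3; needs |A ∩ B| ≥ |A ∖ B| — false.
(c) west: |A| = 6, |A ∩ B| = 6; needs A ⊄ B (|A ∖ B| ≥ 1) — false.
(d) south: |A| = 8, |A ∩ B| = 3; needs |A ∩ B| ≥ |A ∖ B| — false.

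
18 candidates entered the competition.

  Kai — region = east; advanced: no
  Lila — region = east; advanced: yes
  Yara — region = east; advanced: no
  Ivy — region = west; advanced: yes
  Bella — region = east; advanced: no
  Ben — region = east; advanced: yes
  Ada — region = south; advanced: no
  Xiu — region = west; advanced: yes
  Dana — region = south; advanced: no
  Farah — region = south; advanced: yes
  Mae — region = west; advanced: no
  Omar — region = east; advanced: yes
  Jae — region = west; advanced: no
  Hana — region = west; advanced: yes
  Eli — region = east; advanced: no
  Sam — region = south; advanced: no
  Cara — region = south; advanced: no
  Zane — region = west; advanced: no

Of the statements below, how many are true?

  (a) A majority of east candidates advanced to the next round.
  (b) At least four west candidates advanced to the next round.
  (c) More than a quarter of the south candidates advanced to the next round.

(a) east: |A| = 7, |A ∩ B| = 3; needs |A ∩ B| > |A ∖ B| — false.
(b) west: |A| = 6, |A ∩ B| = 3; needs |A ∩ B| ≥ 4 — false.
(c) south: |A| = 5, |A ∩ B| = 1; needs |A ∩ B| / |A| > 1/4 — false.

0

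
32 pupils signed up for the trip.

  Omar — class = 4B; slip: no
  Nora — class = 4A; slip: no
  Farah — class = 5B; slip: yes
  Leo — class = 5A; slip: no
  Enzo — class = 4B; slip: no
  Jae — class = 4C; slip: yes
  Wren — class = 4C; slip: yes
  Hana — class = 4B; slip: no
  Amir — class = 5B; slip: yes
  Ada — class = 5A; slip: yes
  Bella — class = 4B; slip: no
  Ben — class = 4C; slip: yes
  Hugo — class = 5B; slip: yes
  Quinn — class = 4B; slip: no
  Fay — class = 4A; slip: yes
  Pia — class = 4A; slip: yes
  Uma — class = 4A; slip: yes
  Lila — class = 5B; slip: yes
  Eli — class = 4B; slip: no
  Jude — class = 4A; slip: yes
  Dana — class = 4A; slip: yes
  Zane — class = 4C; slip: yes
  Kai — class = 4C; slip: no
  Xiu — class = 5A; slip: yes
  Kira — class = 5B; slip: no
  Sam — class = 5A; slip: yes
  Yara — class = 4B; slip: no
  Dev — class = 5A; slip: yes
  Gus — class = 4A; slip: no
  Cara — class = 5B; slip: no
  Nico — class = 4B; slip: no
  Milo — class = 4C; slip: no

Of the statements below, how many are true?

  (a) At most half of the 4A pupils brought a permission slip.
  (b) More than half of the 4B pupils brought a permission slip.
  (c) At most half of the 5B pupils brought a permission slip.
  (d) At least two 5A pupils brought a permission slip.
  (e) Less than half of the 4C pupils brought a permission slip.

1

(a) 4A: |A| = 7, |A ∩ B| = 5; needs |A ∩ B| ≤ |A ∖ B| — false.
(b) 4B: |A| = 8, |A ∩ B| = 0; needs |A ∩ B| > |A ∖ B| — false.
(c) 5B: |A| = 6, |A ∩ B| = 4; needs |A ∩ B| ≤ |A ∖ B| — false.
(d) 5A: |A| = 5, |A ∩ B| = 4; needs |A ∩ B| ≥ 2 — true.
(e) 4C: |A| = 6, |A ∩ B| = 4; needs |A ∩ B| < |A ∖ B| — false.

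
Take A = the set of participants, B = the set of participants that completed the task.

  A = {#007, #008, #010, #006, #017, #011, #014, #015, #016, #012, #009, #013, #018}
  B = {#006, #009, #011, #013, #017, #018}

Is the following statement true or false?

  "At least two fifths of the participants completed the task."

True

'At least two fifths of the participants completed the task' holds iff |A ∩ B| / |A| ≥ 2/5.
A (the restrictor) = {#007, #008, #010, #006, #017, #011, #014, #015, #016, #012, #009, #013, #018}, |A| = 13.
A ∩ B = {#006, #017, #011, #009, #013, #018}, so |A ∩ B| = 6.
A ∖ B = {#007, #008, #010, #014, #015, #016, #012}, so |A ∖ B| = 7.
|A ∩ B|/|A| = 6/13, so the statement is true.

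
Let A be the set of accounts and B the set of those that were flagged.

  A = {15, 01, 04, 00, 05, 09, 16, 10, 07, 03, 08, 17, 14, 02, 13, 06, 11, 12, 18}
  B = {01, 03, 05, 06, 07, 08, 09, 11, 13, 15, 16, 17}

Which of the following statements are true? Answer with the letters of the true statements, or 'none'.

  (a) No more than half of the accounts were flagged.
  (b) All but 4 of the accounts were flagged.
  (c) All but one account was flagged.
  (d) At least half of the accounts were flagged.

|A| = 19, |A ∩ B| = 12, |A ∖ B| = 7.
(a) |A ∩ B| ≤ |A ∖ B|: fails.
(b) |A ∖ B| = 4: fails.
(c) |A ∖ B| = 1: fails.
(d) |A ∩ B| ≥ |A ∖ B|: holds.

(d)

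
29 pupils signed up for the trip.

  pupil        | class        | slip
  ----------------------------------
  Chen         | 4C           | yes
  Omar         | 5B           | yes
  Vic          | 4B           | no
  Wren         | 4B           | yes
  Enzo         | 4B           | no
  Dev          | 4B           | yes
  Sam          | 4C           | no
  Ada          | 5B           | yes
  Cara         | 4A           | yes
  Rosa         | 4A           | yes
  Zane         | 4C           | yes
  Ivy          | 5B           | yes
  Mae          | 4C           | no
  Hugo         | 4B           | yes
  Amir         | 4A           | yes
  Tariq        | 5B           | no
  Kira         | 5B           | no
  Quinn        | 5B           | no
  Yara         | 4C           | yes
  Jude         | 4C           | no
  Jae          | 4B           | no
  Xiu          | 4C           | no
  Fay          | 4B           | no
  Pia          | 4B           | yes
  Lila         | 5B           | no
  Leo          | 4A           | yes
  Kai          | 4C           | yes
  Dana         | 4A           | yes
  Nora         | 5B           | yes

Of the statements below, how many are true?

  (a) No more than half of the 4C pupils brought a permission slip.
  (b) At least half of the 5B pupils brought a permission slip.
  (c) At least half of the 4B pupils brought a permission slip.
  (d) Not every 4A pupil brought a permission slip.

3

(a) 4C: |A| = 8, |A ∩ B| = 4; needs |A ∩ B| ≤ |A ∖ B| — true.
(b) 5B: |A| = 8, |A ∩ B| = 4; needs |A ∩ B| ≥ |A ∖ B| — true.
(c) 4B: |A| = 8, |A ∩ B| = 4; needs |A ∩ B| ≥ |A ∖ B| — true.
(d) 4A: |A| = 5, |A ∩ B| = 5; needs A ⊄ B (|A ∖ B| ≥ 1) — false.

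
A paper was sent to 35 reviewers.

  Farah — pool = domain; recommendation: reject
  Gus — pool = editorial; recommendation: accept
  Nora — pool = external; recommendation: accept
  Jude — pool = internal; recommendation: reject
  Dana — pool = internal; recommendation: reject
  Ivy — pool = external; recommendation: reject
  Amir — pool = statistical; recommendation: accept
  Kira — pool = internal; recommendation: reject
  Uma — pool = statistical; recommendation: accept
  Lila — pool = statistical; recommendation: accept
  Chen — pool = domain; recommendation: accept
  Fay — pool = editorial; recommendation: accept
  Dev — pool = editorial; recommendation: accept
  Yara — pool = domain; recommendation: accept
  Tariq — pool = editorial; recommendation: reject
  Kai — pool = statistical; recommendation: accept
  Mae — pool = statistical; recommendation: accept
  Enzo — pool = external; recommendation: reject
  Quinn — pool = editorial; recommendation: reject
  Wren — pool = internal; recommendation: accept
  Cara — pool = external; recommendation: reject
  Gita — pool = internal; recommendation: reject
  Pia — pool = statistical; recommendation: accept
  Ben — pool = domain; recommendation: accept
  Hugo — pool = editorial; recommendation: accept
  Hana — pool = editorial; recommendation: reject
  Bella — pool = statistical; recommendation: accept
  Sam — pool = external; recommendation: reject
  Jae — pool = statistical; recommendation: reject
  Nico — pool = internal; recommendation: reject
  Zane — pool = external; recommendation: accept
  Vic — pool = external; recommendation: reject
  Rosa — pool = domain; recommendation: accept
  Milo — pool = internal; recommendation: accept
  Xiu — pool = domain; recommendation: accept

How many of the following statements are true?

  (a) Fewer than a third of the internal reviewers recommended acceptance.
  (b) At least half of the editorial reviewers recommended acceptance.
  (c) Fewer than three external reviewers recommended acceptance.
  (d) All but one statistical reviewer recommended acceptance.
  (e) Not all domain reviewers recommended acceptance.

5

(a) internal: |A| = 7, |A ∩ B| = 2; needs |A ∩ B| / |A| < 1/3 — true.
(b) editorial: |A| = 7, |A ∩ B| = 4; needs |A ∩ B| ≥ |A ∖ B| — true.
(c) external: |A| = 7, |A ∩ B| = 2; needs |A ∩ B| < 3 — true.
(d) statistical: |A| = 8, |A ∩ B| = 7; needs |A ∖ B| = 1 — true.
(e) domain: |A| = 6, |A ∩ B| = 5; needs A ⊄ B (|A ∖ B| ≥ 1) — true.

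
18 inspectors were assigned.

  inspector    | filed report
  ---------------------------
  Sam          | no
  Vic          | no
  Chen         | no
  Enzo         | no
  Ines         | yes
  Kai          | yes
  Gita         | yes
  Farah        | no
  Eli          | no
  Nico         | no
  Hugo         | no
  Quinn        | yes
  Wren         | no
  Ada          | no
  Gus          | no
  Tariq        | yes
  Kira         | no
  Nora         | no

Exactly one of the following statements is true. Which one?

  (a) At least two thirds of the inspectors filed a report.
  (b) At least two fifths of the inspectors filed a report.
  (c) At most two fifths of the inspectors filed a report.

|A| = 18, |A ∩ B| = 5, |A ∖ B| = 13.
(a) requires |A ∩ B| / |A| ≥ 2/3: false.
(b) requires |A ∩ B| / |A| ≥ 2/5: false.
(c) requires |A ∩ B| / |A| ≤ 2/5: true.

(c)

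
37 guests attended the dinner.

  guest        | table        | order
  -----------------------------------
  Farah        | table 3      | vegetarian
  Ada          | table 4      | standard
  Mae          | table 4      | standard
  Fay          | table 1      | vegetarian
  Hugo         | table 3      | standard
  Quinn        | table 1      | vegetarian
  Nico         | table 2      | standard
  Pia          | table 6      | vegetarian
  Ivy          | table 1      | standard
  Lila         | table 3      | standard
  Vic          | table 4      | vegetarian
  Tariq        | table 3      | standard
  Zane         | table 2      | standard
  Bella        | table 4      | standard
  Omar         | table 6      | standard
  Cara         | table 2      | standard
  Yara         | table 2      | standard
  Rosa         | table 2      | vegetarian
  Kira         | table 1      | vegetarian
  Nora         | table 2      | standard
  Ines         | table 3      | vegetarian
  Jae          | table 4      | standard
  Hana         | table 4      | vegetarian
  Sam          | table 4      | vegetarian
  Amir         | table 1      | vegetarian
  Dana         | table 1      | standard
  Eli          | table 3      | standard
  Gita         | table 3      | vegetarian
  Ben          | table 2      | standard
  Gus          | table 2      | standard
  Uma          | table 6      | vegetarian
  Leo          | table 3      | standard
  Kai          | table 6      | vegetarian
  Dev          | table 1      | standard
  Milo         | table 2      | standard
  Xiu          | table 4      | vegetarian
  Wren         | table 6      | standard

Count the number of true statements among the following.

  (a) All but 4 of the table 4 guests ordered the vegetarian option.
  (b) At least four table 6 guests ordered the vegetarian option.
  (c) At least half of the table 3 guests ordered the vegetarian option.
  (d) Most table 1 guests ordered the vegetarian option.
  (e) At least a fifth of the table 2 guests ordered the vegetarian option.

2

(a) table 4: |A| = 8, |A ∩ B| = 4; needs |A ∖ B| = 4 — true.
(b) table 6: |A| = 5, |A ∩ B| = 3; needs |A ∩ B| ≥ 4 — false.
(c) table 3: |A| = 8, |A ∩ B| = 3; needs |A ∩ B| ≥ |A ∖ B| — false.
(d) table 1: |A| = 7, |A ∩ B| = 4; needs |A ∩ B| > |A ∖ B| — true.
(e) table 2: |A| = 9, |A ∩ B| = 1; needs |A ∩ B| / |A| ≥ 1/5 — false.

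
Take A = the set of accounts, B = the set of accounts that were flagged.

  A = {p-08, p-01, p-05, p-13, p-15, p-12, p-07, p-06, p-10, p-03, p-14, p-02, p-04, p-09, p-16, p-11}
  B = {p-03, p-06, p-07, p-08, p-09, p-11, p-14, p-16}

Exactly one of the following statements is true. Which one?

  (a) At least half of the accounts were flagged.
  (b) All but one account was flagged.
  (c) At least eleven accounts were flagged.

(a)

|A| = 16, |A ∩ B| = 8, |A ∖ B| = 8.
(a) requires |A ∩ B| ≥ |A ∖ B|: true.
(b) requires |A ∖ B| = 1: false.
(c) requires |A ∩ B| ≥ 11: false.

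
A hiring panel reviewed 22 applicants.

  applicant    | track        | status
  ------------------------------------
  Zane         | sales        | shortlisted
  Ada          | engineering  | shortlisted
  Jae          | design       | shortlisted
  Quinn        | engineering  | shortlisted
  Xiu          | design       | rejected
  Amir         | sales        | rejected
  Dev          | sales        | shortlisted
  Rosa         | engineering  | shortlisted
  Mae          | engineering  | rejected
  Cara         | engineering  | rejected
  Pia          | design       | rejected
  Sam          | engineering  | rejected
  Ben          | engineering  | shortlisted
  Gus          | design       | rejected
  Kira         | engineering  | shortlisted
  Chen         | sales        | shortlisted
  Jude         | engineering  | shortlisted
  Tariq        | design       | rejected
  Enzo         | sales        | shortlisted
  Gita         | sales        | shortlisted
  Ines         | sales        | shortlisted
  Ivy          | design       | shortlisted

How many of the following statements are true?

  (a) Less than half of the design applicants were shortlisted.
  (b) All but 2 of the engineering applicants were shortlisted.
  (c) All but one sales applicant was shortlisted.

(a) design: |A| = 6, |A ∩ B| = 2; needs |A ∩ B| < |A ∖ B| — true.
(b) engineering: |A| = 9, |A ∩ B| = 6; needs |A ∖ B| = 2 — false.
(c) sales: |A| = 7, |A ∩ B| = 6; needs |A ∖ B| = 1 — true.

2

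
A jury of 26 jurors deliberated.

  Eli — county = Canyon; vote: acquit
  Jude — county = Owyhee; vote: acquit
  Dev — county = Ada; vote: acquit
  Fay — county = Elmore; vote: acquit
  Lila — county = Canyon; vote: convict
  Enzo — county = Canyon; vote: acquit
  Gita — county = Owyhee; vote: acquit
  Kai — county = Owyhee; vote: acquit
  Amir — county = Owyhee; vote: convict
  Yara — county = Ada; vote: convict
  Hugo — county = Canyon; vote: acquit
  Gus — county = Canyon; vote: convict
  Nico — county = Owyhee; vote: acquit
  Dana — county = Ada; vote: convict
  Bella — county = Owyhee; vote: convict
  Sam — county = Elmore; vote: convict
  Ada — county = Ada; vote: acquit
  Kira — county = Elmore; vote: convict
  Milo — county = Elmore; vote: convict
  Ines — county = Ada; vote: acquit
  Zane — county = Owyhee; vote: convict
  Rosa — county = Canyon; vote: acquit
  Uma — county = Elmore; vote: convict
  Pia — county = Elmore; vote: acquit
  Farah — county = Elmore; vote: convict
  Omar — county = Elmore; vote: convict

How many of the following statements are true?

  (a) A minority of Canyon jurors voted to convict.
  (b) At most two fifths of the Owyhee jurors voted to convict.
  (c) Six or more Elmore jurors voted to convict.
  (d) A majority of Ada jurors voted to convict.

(a) Canyon: |A| = 6, |A ∩ B| = 2; needs |A ∩ B| < |A ∖ B| — true.
(b) Owyhee: |A| = 7, |A ∩ B| = 3; needs |A ∩ B| / |A| ≤ 2/5 — false.
(c) Elmore: |A| = 8, |A ∩ B| = 6; needs |A ∩ B| ≥ 6 — true.
(d) Ada: |A| = 5, |A ∩ B| = 2; needs |A ∩ B| > |A ∖ B| — false.

2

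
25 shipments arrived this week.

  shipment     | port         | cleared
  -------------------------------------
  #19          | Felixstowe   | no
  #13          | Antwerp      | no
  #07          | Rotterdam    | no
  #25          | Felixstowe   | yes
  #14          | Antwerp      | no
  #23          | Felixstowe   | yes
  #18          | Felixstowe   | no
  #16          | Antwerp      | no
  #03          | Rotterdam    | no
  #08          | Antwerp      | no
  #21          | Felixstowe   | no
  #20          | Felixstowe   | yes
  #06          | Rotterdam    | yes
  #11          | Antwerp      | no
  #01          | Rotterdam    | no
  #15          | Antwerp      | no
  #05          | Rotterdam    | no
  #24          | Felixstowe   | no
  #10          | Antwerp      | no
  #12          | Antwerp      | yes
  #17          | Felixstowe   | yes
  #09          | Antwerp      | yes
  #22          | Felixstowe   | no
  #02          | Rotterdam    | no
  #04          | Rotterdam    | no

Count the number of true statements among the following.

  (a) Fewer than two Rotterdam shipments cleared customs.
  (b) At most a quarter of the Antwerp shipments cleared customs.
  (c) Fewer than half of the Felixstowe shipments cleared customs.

3

(a) Rotterdam: |A| = 7, |A ∩ B| = 1; needs |A ∩ B| < 2 — true.
(b) Antwerp: |A| = 9, |A ∩ B| = 2; needs |A ∩ B| / |A| ≤ 1/4 — true.
(c) Felixstowe: |A| = 9, |A ∩ B| = 4; needs |A ∩ B| < |A ∖ B| — true.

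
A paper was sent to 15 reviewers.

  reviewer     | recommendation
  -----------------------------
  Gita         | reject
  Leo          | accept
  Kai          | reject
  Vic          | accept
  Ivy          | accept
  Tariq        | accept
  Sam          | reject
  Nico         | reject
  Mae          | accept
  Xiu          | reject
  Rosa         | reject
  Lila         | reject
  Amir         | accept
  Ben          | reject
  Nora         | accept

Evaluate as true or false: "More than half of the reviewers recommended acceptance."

False

'More than half of the reviewers recommended acceptance' holds iff |A ∩ B| > |A ∖ B|.
|A| = 15, |A ∩ B| = 7, |A ∖ B| = 8.
7 < 8, so the statement is false.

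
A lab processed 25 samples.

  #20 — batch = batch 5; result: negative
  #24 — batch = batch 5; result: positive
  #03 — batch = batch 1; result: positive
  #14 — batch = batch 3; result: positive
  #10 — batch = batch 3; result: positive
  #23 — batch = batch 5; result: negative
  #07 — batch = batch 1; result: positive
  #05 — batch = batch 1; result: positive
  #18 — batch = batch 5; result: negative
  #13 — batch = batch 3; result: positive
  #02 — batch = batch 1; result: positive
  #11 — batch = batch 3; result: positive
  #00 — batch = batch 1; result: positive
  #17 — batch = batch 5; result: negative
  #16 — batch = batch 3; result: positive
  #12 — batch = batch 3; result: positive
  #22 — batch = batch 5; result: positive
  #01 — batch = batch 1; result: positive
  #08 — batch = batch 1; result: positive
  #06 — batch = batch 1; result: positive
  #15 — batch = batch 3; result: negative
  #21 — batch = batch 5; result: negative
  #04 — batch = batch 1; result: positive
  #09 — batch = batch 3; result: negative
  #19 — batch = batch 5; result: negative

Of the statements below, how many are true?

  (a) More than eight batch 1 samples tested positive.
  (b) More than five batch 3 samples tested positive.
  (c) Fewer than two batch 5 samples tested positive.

2

(a) batch 1: |A| = 9, |A ∩ B| = 9; needs |A ∩ B| > 8 — true.
(b) batch 3: |A| = 8, |A ∩ B| = 6; needs |A ∩ B| > 5 — true.
(c) batch 5: |A| = 8, |A ∩ B| = 2; needs |A ∩ B| < 2 — false.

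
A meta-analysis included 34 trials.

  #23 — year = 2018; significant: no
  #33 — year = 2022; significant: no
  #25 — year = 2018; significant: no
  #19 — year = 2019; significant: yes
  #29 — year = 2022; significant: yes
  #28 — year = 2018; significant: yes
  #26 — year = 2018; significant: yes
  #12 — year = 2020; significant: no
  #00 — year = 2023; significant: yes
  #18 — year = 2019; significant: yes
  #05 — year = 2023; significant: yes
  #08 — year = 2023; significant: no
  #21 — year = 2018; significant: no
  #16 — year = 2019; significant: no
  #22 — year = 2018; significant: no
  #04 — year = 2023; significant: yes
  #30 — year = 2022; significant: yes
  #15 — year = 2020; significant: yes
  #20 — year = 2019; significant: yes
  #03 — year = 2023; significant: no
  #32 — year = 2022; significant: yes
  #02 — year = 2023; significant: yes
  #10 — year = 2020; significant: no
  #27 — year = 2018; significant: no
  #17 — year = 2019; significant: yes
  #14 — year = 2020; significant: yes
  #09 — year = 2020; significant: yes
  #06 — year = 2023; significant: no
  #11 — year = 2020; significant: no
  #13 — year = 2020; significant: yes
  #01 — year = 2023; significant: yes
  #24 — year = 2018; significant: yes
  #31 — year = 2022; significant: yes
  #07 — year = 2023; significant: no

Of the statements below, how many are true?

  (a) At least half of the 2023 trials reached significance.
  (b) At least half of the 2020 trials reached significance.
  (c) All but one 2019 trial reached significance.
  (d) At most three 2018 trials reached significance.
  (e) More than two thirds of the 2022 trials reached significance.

(a) 2023: |A| = 9, |A ∩ B| = 5; needs |A ∩ B| ≥ |A ∖ B| — true.
(b) 2020: |A| = 7, |A ∩ B| = 4; needs |A ∩ B| ≥ |A ∖ B| — true.
(c) 2019: |A| = 5, |A ∩ B| = 4; needs |A ∖ B| = 1 — true.
(d) 2018: |A| = 8, |A ∩ B| = 3; needs |A ∩ B| ≤ 3 — true.
(e) 2022: |A| = 5, |A ∩ B| = 4; needs |A ∩ B| / |A| > 2/3 — true.

5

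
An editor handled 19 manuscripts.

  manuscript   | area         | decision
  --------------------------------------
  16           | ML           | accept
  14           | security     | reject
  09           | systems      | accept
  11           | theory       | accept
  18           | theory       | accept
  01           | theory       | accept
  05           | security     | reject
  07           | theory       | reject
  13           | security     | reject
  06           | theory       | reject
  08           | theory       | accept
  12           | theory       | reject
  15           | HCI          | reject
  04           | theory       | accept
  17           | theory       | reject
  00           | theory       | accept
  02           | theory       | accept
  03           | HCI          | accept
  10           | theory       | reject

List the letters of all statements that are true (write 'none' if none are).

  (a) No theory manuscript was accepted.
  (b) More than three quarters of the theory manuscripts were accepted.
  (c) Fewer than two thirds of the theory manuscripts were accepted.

|A| = 12, |A ∩ B| = 7, |A ∖ B| = 5.
(a) A ∩ B = ∅ (|A ∩ B| = 0): fails.
(b) |A ∩ B| / |A| > 3/4: fails.
(c) |A ∩ B| / |A| < 2/3: holds.

(c)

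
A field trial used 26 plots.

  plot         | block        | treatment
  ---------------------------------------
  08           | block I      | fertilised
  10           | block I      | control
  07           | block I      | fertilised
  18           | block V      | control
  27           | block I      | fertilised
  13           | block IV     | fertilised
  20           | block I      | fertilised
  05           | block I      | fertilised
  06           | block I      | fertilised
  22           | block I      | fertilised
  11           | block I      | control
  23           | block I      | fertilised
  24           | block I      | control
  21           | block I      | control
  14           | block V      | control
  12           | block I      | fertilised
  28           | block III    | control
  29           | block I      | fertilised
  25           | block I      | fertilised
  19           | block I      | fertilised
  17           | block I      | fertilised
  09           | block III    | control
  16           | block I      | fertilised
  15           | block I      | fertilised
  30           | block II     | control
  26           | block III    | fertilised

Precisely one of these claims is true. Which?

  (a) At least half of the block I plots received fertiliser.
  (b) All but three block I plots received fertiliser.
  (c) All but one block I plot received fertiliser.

(a)

|A| = 19, |A ∩ B| = 15, |A ∖ B| = 4.
(a) requires |A ∩ B| ≥ |A ∖ B|: true.
(b) requires |A ∖ B| = 3: false.
(c) requires |A ∖ B| = 1: false.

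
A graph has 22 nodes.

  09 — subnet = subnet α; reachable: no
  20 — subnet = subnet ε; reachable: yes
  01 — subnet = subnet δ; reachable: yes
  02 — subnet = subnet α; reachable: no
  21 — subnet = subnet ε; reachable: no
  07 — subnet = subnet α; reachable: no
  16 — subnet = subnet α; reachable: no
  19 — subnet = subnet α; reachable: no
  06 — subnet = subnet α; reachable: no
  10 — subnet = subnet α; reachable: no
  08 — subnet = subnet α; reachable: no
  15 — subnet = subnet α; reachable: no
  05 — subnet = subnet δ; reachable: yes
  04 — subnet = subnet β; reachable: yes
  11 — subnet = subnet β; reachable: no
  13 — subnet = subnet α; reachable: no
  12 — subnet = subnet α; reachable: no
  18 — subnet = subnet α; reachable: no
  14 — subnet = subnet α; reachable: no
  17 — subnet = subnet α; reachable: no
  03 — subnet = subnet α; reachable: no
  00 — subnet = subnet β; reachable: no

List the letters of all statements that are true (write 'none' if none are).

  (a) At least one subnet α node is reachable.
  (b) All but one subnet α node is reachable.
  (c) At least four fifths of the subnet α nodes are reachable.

|A| = 15, |A ∩ B| = 0, |A ∖ B| = 15.
(a) A ∩ B ≠ ∅ (|A ∩ B| ≥ 1): fails.
(b) |A ∖ B| = 1: fails.
(c) |A ∩ B| / |A| ≥ 4/5: fails.

none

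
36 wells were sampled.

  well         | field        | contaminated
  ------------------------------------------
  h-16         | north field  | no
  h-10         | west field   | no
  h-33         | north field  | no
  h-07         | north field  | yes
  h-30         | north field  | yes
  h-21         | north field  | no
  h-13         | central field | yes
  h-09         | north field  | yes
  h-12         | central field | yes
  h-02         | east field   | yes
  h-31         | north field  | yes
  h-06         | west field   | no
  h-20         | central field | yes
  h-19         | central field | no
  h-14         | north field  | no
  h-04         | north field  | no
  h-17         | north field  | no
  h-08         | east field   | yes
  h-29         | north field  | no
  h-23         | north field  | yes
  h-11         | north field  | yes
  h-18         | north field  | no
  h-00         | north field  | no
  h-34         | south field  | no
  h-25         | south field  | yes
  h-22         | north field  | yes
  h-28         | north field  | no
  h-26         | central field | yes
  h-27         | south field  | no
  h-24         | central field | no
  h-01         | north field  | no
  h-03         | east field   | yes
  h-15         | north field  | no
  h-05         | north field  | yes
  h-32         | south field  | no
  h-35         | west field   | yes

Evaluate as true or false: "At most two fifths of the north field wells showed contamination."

Truth condition: |A ∩ B| / |A| ≤ 2/5.
|A| = 20, |A ∩ B| = 8, |A ∖ B| = 12.
|A ∩ B|/|A| = 8/20, so the statement is true.

True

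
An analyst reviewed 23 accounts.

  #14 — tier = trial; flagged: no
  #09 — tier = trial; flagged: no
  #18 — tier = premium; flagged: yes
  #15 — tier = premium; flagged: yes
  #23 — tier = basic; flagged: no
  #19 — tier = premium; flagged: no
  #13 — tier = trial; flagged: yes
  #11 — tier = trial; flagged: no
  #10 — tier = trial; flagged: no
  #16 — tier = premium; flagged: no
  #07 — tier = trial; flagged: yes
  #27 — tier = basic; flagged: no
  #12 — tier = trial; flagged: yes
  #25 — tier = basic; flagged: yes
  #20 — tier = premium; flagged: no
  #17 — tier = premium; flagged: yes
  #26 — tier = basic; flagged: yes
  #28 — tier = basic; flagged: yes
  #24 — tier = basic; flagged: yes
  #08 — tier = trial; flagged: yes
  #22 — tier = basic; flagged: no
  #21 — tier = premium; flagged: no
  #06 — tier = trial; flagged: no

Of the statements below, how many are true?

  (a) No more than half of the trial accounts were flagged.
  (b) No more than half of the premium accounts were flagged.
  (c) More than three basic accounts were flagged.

(a) trial: |A| = 9, |A ∩ B| = 4; needs |A ∩ B| ≤ |A ∖ B| — true.
(b) premium: |A| = 7, |A ∩ B| = 3; needs |A ∩ B| ≤ |A ∖ B| — true.
(c) basic: |A| = 7, |A ∩ B| = 4; needs |A ∩ B| > 3 — true.

3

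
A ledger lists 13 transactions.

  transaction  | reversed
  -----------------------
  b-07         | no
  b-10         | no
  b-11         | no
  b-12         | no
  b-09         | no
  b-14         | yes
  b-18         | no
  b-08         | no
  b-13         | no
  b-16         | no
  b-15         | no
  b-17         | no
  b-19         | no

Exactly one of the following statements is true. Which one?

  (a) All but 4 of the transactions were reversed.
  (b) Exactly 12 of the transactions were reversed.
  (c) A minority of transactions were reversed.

|A| = 13, |A ∩ B| = 1, |A ∖ B| = 12.
(a) requires |A ∖ B| = 4: false.
(b) requires |A ∩ B| = 12: false.
(c) requires |A ∩ B| < |A ∖ B|: true.

(c)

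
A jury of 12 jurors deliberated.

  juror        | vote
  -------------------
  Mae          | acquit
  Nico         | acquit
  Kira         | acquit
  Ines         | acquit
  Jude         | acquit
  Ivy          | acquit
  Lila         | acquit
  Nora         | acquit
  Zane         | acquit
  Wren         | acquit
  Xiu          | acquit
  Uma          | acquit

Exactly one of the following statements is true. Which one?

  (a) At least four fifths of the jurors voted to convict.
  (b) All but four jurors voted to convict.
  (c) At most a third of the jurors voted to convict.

(c)

|A| = 12, |A ∩ B| = 0, |A ∖ B| = 12.
(a) requires |A ∩ B| / |A| ≥ 4/5: false.
(b) requires |A ∖ B| = 4: false.
(c) requires |A ∩ B| / |A| ≤ 1/3: true.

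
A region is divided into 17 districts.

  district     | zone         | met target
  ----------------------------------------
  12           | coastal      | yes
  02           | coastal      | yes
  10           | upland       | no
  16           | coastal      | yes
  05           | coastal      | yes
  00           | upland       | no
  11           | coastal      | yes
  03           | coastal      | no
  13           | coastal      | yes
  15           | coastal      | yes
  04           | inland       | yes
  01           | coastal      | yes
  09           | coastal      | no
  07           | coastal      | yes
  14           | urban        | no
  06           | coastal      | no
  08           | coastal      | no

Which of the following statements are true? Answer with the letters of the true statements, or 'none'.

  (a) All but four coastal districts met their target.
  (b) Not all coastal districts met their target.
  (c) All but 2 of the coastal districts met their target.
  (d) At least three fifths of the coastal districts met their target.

|A| = 13, |A ∩ B| = 9, |A ∖ B| = 4.
(a) |A ∖ B| = 4: holds.
(b) A ⊄ B (|A ∖ B| ≥ 1): holds.
(c) |A ∖ B| = 2: fails.
(d) |A ∩ B| / |A| ≥ 3/5: holds.

(a), (b), (d)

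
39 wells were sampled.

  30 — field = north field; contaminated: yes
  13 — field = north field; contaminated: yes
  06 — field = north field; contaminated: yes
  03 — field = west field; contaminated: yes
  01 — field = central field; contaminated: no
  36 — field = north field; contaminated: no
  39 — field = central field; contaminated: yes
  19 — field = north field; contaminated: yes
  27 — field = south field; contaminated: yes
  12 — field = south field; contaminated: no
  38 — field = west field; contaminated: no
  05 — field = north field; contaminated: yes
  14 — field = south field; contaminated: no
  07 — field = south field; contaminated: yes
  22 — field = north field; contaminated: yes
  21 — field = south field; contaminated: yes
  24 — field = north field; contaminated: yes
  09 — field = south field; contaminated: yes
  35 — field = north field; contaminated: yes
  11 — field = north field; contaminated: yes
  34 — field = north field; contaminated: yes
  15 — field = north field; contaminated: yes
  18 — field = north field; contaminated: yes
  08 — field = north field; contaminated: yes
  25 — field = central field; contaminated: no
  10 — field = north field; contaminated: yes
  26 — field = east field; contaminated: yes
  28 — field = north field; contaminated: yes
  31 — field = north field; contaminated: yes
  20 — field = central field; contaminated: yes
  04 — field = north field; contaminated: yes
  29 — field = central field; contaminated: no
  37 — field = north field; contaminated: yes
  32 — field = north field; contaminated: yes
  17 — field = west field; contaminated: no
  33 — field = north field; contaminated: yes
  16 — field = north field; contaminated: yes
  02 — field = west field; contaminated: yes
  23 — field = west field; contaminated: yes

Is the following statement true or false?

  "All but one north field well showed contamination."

Truth condition: |A ∖ B| = 1.
|A| = 22, |A ∩ B| = 21, |A ∖ B| = 1.
|A ∖ B| = 1, so the statement is true.

True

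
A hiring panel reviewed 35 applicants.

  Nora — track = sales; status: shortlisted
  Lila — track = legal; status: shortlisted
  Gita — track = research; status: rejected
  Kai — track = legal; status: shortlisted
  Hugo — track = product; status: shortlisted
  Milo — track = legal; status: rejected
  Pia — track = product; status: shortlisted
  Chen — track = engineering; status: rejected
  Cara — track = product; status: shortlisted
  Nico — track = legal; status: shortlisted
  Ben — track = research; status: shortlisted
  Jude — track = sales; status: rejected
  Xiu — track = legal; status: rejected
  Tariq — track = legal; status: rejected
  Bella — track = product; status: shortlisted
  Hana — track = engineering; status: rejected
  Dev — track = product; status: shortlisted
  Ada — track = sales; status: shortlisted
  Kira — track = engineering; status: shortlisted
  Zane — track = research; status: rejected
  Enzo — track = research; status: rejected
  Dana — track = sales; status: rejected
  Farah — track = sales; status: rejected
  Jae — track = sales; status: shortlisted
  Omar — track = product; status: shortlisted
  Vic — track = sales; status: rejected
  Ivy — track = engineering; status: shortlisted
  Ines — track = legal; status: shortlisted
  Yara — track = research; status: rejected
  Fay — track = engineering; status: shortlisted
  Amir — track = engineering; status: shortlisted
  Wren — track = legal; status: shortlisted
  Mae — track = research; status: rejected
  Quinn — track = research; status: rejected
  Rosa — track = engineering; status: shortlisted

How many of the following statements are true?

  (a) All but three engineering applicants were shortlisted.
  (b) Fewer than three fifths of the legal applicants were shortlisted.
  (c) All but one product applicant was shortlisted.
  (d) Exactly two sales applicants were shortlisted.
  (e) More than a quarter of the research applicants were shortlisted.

0

(a) engineering: |A| = 7, |A ∩ B| = 5; needs |A ∖ B| = 3 — false.
(b) legal: |A| = 8, |A ∩ B| = 5; needs |A ∩ B| / |A| < 3/5 — false.
(c) product: |A| = 6, |A ∩ B| = 6; needs |A ∖ B| = 1 — false.
(d) sales: |A| = 7, |A ∩ B| = 3; needs |A ∩ B| = 2 — false.
(e) research: |A| = 7, |A ∩ B| = 1; needs |A ∩ B| / |A| > 1/4 — false.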